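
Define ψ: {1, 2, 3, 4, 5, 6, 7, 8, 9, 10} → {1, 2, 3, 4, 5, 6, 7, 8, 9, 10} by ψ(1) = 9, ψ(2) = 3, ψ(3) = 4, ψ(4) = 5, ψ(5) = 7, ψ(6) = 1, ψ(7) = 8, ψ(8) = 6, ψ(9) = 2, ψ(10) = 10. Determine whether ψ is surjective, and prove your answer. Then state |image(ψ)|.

10

Every element of the codomain has a preimage: 1 = ψ(6), 2 = ψ(9), 3 = ψ(2), 4 = ψ(3), 5 = ψ(4), 6 = ψ(8), 7 = ψ(5), 8 = ψ(7), 9 = ψ(1), 10 = ψ(10).
Therefore ψ is surjective.
The image of ψ is {1, 2, 3, 4, 5, 6, 7, 8, 9, 10}, which has 10 elements.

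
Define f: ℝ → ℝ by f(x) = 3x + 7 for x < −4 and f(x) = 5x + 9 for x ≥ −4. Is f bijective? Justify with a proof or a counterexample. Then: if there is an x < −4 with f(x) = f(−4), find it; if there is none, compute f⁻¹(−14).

Both pieces are strictly increasing (slopes 3 and 5), so each is injective on its own interval.
The left piece maps (−∞, −4) onto (−∞, −5); the right piece maps [−4, ∞) onto [−11, ∞).
These images overlap. In particular f(−4) = −11 (right piece), and solving 3x + 7 = −11 on the left piece gives x = −6 < −4.
So f(−6) = f(−4) with −6 ≠ −4, and f is not injective, hence not bijective. This x = −6 is the requested value below −4.

-6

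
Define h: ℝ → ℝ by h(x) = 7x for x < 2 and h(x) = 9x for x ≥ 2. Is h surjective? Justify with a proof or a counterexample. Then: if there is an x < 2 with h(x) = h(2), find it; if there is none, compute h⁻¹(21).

7/3

Both pieces are strictly increasing (slopes 7 and 9), so each is injective on its own interval.
The left piece maps (−∞, 2) onto (−∞, 14); the right piece maps [2, ∞) onto [18, ∞).
The union (−∞, 14) ∪ [18, ∞) omits the interval between 14 and 18; in particular 14 has no preimage. So h is not surjective.
Because the two images are disjoint, no x < 2 has h(x) = h(2), so we compute h⁻¹(21): 21 lies in [18, ∞), so solve 9x = 21: x = (21 − 0)/9 = 7/3.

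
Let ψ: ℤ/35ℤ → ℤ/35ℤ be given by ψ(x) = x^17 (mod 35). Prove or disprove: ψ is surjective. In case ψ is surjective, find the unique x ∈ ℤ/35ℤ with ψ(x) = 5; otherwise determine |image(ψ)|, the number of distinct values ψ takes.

Computing x^17 mod 35 for each x (by repeated squaring, reducing mod 35 at every step), the values ψ(0), ψ(1), …, ψ(34) are: 0, 1, 32, 33, 9, 10, 6, 7, 8, 4, 5, 16, 17, 13, 14, 15, 11, 12, 23, 24, 20, 21, 22, 18, 19, 30, 31, 27, 28, 29, 25, 26, 2, 3, 34.
Every element of ℤ/35ℤ appears exactly once in this list, so ψ is a bijection, and in particular surjective.
Since ψ is surjective, we read off the preimage of 5 from the same table: ψ(10) = 5, so ψ⁻¹(5) = 10.

10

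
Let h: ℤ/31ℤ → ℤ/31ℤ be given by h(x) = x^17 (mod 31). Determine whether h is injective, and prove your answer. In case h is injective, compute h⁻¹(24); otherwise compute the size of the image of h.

21

Since 31 is prime, the nonzero elements of ℤ/31ℤ form a cyclic group of order 30.
As gcd(17, 30) = 1, raising to the 17th power is a bijection on this group: if s^17 ≡ t^17 then (st^{−1})^17 = 1, and the only element of order dividing gcd(17, 30) = 1 is 1, so s = t.
With h(0) = 0 this makes h injective on all of ℤ/31ℤ, hence bijective (finite equal-size domain and codomain). In particular h is injective.
Since h is injective, we find the preimage of 24. The inverse of x ↦ x^17 on (ℤ/31ℤ)^× is x ↦ x^23, because 17·23 = 391 = 13·30 + 1 ≡ 1 (mod 30) and x^{30} = 1 for x ≠ 0 (Fermat). So h⁻¹(24) = 24^23 mod 31.
Repeated squaring mod 31: 24^1 ≡ 24, 24^2 ≡ 24² = 576 ≡ 18, 24^4 ≡ 18² = 324 ≡ 14, 24^8 ≡ 14² = 196 ≡ 10, 24^16 ≡ 10² = 100 ≡ 7. Since 23 = 16 + 4 + 2 + 1, 24^23 ≡ 7·14·18·24: 7·14 = 98 ≡ 5, then 5·18 = 90 ≡ 28, then 28·24 = 672 ≡ 21. So 24^23 ≡ 21 (mod 31).
Hence h⁻¹(24) = 21.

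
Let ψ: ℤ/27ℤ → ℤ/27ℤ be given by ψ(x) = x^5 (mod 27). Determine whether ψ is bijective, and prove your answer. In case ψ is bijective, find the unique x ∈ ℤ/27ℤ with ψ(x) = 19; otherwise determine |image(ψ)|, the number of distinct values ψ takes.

ψ(0) = 0^5 = 0.
ψ(3): Repeated squaring mod 27: 3^1 ≡ 3, 3^2 ≡ 3² = 9, 3^4 ≡ 9² = 81 ≡ 0. Since 5 = 4 + 1, 3^5 ≡ 0·3: 0·3 = 0. So 3^5 ≡ 0 (mod 27).
So ψ(0) = ψ(3) = 0 while 0 ≠ 3, thus ψ is not injective, hence not bijective.
Since ψ is not bijective, we determine |image(ψ)|. Computing x^5 mod 27 for each x (by repeated squaring, reducing mod 27 at every step), the values ψ(0), ψ(1), …, ψ(26) are: 0, 1, 5, 0, 25, 20, 0, 13, 17, 0, 19, 23, 0, 16, 11, 0, 4, 8, 0, 10, 14, 0, 7, 2, 0, 22, 26.
The distinct values are {0, 1, 2, 4, 5, 7, 8, 10, 11, 13, 14, 16, 17, 19, 20, 22, 23, 25, 26}; there are 19 of them.

19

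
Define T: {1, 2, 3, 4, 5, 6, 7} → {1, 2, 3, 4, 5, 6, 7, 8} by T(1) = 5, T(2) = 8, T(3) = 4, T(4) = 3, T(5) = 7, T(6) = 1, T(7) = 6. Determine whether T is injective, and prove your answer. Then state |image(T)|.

The values T(1), …, T(7) are 5, 8, 4, 3, 7, 1, 6 — all distinct.
So T(s) = T(t) only when s = t, and T is injective.
The image of T is {1, 3, 4, 5, 6, 7, 8}, which has 7 elements.

7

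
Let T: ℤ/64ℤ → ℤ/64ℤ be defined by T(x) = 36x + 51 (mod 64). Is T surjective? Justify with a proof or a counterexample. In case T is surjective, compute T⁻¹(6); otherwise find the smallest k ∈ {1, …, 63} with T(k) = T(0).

Since gcd(36, 64) = 4, we have 36x ≡ 0 (mod 4) for all x, so T(x) ≡ 3 (mod 4).
But 0 ≢ 3 (mod 4), so 0 ∈ ℤ/64ℤ has no preimage. Hence T is not surjective.
Since T is not surjective, we find the least positive k with T(k) = T(0): this means 36k ≡ 0 (mod 64), i.e. 64 ∣ 36k. Since gcd(36, 64) = 4, dividing through by 4 this holds exactly when 16 ∣ 9k, and as gcd(9, 16) = 1, exactly when 16 ∣ k.
The smallest positive such k is 16.

16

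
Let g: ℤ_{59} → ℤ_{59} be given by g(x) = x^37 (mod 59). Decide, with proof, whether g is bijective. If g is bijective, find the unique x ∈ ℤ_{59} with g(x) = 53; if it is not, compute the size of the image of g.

21

Since 59 is prime, the nonzero elements of ℤ_{59} form a cyclic group of order 58.
As gcd(37, 58) = 1, raising to the 37th power is a bijection on this group: if a^37 ≡ b^37 then (ab^{−1})^37 = 1, and the only element of order dividing gcd(37, 58) = 1 is 1, so a = b.
With g(0) = 0 this makes g injective on all of ℤ_{59}, hence bijective (finite equal-size domain and codomain). In particular g is bijective.
Since g is bijective, we find the preimage of 53. The inverse of x ↦ x^37 on (ℤ_{59})^× is x ↦ x^11, because 37·11 = 407 = 7·58 + 1 ≡ 1 (mod 58) and x^{58} = 1 for x ≠ 0 (Fermat). So g⁻¹(53) = 53^11 mod 59.
Repeated squaring mod 59: 53^1 ≡ 53, 53^2 ≡ 53² = 2809 ≡ 36, 53^4 ≡ 36² = 1296 ≡ 57, 53^8 ≡ 57² = 3249 ≡ 4. Since 11 = 8 + 2 + 1, 53^11 ≡ 4·36·53: 4·36 = 144 ≡ 26, then 26·53 = 1378 ≡ 21. So 53^11 ≡ 21 (mod 59).
Hence g⁻¹(53) = 21.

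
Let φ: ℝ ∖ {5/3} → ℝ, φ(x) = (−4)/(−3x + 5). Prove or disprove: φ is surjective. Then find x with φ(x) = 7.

13/7

If φ(x) = 0, cross-multiplying gives −3(−4) = 0(−3x + 5), which simplifies to 12 = 0 — false.  So 0 has no preimage and φ is not surjective.
Solving φ(x) = 7: cross-multiplying gives −4 = 7(−3x + 5), which rearranges to 21x = 39, so x = 13/7.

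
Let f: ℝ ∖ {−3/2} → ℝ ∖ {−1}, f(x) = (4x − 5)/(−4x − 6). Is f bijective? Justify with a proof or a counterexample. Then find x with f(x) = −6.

Suppose f(u) = f(v). Cross-multiplying: (4u − 5)(−4v − 6) = (4v − 5)(−4u − 6).
Expanding both sides and cancelling the symmetric terms leaves −44·(u − v) = 0. Since −44 ≠ 0, u = v. Thus f is injective.
For any y ≠ −1, solving y(−4x − 6) = 4x − 5 for x gives a well-defined x ≠ −3/2. So f is surjective.
Therefore f is bijective.
Solving f(x) = −6: cross-multiplying gives 4x − 5 = −6(−4x − 6), which rearranges to −20x = 41, so x = −41/20.

-41/20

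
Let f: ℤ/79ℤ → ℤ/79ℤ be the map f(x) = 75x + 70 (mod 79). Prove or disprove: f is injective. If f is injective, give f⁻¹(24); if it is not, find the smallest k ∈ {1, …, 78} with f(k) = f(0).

Recall that injectivity means: for all a, b in the domain, f(a) = f(b) implies a = b.
If f(a) = f(b), then 75a ≡ 75b (mod 79). Because gcd(75, 79) = 1, we may cancel 75 to get a ≡ b (mod 79).
Therefore f is injective.
We now compute 75⁻¹ mod 79 explicitly. Euclid's algorithm: 79 = 1·75 + 4, 75 = 18·4 + 3, 4 = 1·3 + 1; back-substituting gives 1 = 59·75 − 56·79, so 75⁻¹ ≡ 59 (mod 79).
Since f is injective, we compute f⁻¹(24): solve 75x + 70 ≡ 24 (mod 79), i.e. 75x ≡ 33 (mod 79).
Multiplying by 75⁻¹ = 59 gives x ≡ 59·33 = 1947 = 24·79 + 51 ≡ 51 (mod 79).
Check: f(51) = 75·51 + 70 = 3895 = 49·79 + 24 ≡ 24 (mod 79).

51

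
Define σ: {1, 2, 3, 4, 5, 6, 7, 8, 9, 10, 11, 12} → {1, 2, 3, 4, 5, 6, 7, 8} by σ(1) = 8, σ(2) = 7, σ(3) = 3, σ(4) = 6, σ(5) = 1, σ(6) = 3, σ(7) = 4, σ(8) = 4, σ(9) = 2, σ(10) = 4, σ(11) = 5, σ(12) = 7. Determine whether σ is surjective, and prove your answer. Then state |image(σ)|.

8

Every element of the codomain has a preimage: 1 = σ(5), 2 = σ(9), 3 = σ(3), 4 = σ(7), 5 = σ(11), 6 = σ(4), 7 = σ(2), 8 = σ(1).
So σ is surjective.
The image of σ is {1, 2, 3, 4, 5, 6, 7, 8}, which has 8 elements.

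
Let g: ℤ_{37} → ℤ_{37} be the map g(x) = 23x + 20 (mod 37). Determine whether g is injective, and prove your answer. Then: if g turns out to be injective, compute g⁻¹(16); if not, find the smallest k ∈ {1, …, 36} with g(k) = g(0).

If g(u) = g(v), then 23u ≡ 23v (mod 37). Because gcd(23, 37) = 1, we may cancel 23 to get u ≡ v (mod 37).
Therefore g is injective.
We now compute 23⁻¹ mod 37 explicitly. Euclid's algorithm: 37 = 1·23 + 14, 23 = 1·14 + 9, 14 = 1·9 + 5, 9 = 1·5 + 4, 5 = 1·4 + 1; back-substituting gives 1 = 29·23 − 18·37, so 23⁻¹ ≡ 29 (mod 37).
Since g is injective, we compute g⁻¹(16): solve 23x + 20 ≡ 16 (mod 37), i.e. 23x ≡ 33 (mod 37).
Multiplying by 23⁻¹ = 29 gives x ≡ 29·33 = 957 = 25·37 + 32 ≡ 32 (mod 37).
Check: g(32) = 23·32 + 20 = 756 = 20·37 + 16 ≡ 16 (mod 37).

32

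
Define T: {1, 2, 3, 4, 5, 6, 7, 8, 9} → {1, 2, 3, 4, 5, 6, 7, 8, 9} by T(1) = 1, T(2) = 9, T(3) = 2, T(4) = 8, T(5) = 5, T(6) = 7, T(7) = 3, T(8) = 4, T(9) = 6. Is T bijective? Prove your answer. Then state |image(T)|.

9

The values 1, 9, 2, 8, 5, 7, 3, 4, 6 are a permutation of {1, 2, 3, 4, 5, 6, 7, 8, 9}: each element appears exactly once.
So T is injective and surjective, hence bijective.
The image of T is {1, 2, 3, 4, 5, 6, 7, 8, 9}, which has 9 elements.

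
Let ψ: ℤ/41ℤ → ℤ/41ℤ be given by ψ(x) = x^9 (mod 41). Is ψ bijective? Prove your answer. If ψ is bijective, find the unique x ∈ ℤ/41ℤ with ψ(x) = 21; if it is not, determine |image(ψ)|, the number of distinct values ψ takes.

Since 41 is prime, the nonzero elements of ℤ/41ℤ form a cyclic group of order 40.
As gcd(9, 40) = 1, raising to the 9th power is a bijection on this group: if u^9 ≡ v^9 then (uv^{−1})^9 = 1, and the only element of order dividing gcd(9, 40) = 1 is 1, so u = v.
With ψ(0) = 0 this makes ψ injective on all of ℤ/41ℤ, hence bijective (finite equal-size domain and codomain). In particular ψ is bijective.
Since ψ is bijective, we find the preimage of 21. The inverse of x ↦ x^9 on (ℤ/41ℤ)^× is x ↦ x^9, because 9·9 = 81 = 2·40 + 1 ≡ 1 (mod 40) and x^{40} = 1 for x ≠ 0 (Fermat). So ψ⁻¹(21) = 21^9 mod 41.
Repeated squaring mod 41: 21^1 ≡ 21, 21^2 ≡ 21² = 441 ≡ 31, 21^4 ≡ 31² = 961 ≡ 18, 21^8 ≡ 18² = 324 ≡ 37. Since 9 = 8 + 1, 21^9 ≡ 37·21: 37·21 = 777 ≡ 39. So 21^9 ≡ 39 (mod 41).
Hence ψ⁻¹(21) = 39.

39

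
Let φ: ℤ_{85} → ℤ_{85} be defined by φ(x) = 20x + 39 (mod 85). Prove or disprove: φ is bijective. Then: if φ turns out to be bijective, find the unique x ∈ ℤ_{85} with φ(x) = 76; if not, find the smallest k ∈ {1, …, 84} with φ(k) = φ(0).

17

By definition, φ is injective when φ(s) = φ(t) forces s = t.
We have gcd(20, 85) = 5 > 1. Taking s = 0 and t = 17: φ(0) = 39 and φ(17) = 20·17 + 39 = 379 ≡ 39 (mod 85).
So φ(0) = φ(17) while 0 ≠ 17, hence φ is not injective, hence not bijective.
Since φ is not bijective, we find the least positive k with φ(k) = φ(0): this means 20k ≡ 0 (mod 85), i.e. 85 ∣ 20k. Since gcd(20, 85) = 5, dividing through by 5 this holds exactly when 17 ∣ 4k, and as gcd(4, 17) = 1, exactly when 17 ∣ k.
The smallest positive such k is 17.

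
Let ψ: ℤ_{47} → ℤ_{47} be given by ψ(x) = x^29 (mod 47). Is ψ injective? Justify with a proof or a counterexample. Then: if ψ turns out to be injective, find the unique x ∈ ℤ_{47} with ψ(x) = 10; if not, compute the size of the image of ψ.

11

Since 47 is prime, the nonzero elements of ℤ_{47} form a cyclic group of order 46.
As gcd(29, 46) = 1, raising to the 29th power is a bijection on this group: if a^29 ≡ b^29 then (ab^{−1})^29 = 1, and the only element of order dividing gcd(29, 46) = 1 is 1, so a = b.
With ψ(0) = 0 this makes ψ injective on all of ℤ_{47}, hence bijective (finite equal-size domain and codomain). In particular ψ is injective.
Since ψ is injective, we find the preimage of 10. The inverse of x ↦ x^29 on (ℤ_{47})^× is x ↦ x^27, because 29·27 = 783 = 17·46 + 1 ≡ 1 (mod 46) and x^{46} = 1 for x ≠ 0 (Fermat). So ψ⁻¹(10) = 10^27 mod 47.
Repeated squaring mod 47: 10^1 ≡ 10, 10^2 ≡ 10² = 100 ≡ 6, 10^4 ≡ 6² = 36, 10^8 ≡ 36² = 1296 ≡ 27, 10^16 ≡ 27² = 729 ≡ 24. Since 27 = 16 + 8 + 2 + 1, 10^27 ≡ 24·27·6·10: 24·27 = 648 ≡ 37, then 37·6 = 222 ≡ 34, then 34·10 = 340 ≡ 11. So 10^27 ≡ 11 (mod 47).
Hence ψ⁻¹(10) = 11.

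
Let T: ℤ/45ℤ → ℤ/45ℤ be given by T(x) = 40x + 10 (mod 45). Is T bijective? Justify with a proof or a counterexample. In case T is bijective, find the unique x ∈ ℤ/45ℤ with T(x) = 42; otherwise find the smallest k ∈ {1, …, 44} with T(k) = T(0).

9

Recall: T is injective if T(a) = T(b) implies a = b.
We have gcd(40, 45) = 5 > 1. Taking a = 0 and b = 9: T(0) = 10 and T(9) = 40·9 + 10 = 370 ≡ 10 (mod 45).
So T(0) = T(9) while 0 ≠ 9, therefore T is not injective, hence not bijective.
Since T is not bijective, we find the least positive k with T(k) = T(0): this means 40k ≡ 0 (mod 45), i.e. 45 ∣ 40k. Since gcd(40, 45) = 5, dividing through by 5 this holds exactly when 9 ∣ 8k, and as gcd(8, 9) = 1, exactly when 9 ∣ k.
The smallest positive such k is 9.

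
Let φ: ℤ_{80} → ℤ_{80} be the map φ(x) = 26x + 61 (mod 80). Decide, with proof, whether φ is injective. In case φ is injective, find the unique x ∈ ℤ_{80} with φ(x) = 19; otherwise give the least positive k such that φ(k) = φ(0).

We have gcd(26, 80) = 2 > 1. Taking s = 0 and t = 40: φ(0) = 61 and φ(40) = 26·40 + 61 = 1101 ≡ 61 (mod 80).
So φ(0) = φ(40) while 0 ≠ 40, thus φ is not injective.
Since φ is not injective, we find the least positive k with φ(k) = φ(0): this means 26k ≡ 0 (mod 80), i.e. 80 ∣ 26k. Since gcd(26, 80) = 2, dividing through by 2 this holds exactly when 40 ∣ 13k, and as gcd(13, 40) = 1, exactly when 40 ∣ k.
The smallest positive such k is 40.

40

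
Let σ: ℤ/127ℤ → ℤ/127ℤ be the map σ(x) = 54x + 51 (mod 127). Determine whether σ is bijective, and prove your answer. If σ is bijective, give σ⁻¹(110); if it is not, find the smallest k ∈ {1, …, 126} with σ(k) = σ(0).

By definition, σ is injective if σ(s) = σ(t) implies s = t.
Suppose σ(s) = σ(t) in ℤ/127ℤ. Then 54s + 51 ≡ 54t + 51 (mod 127), hence 54(s − t) ≡ 0 (mod 127).
Since gcd(54, 127) = 1, 54 is invertible modulo 127, therefore s − t ≡ 0 (mod 127), i.e. s = t.
We now compute 54⁻¹ mod 127 explicitly. Euclid's algorithm: 127 = 2·54 + 19, 54 = 2·19 + 16, 19 = 1·16 + 3, 16 = 5·3 + 1; back-substituting gives 1 = 40·54 − 17·127, so 54⁻¹ ≡ 40 (mod 127).
Then y ↦ 40(y − 51) is a two-sided inverse to σ, so every y ∈ ℤ/127ℤ has a preimage.
Thus σ is bijective.
Since σ is bijective, we find σ⁻¹(110): we need 54x ≡ 110 − 51 ≡ 59 (mod 127). Using 54⁻¹ = 40: x ≡ 40·59 = 2360 = 18·127 + 74, so x = 74.
Check: σ(74) = 54·74 + 51 = 4047 = 31·127 + 110 ≡ 110 (mod 127).

74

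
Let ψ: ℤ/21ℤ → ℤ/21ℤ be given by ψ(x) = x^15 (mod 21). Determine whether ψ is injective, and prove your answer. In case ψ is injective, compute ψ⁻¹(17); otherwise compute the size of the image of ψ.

ψ(1) = 1^15 = 1.
ψ(4): Repeated squaring mod 21: 4^1 ≡ 4, 4^2 ≡ 4² = 16, 4^4 ≡ 16² = 256 ≡ 4, 4^8 ≡ 4² = 16. Since 15 = 8 + 4 + 2 + 1, 4^15 ≡ 16·4·16·4: 16·4 = 64 ≡ 1, then 1·16 = 16, then 16·4 = 64 ≡ 1. So 4^15 ≡ 1 (mod 21).
So ψ(1) = ψ(4) = 1 while 1 ≠ 4, thus ψ is not injective.
Since ψ is not injective, we determine |image(ψ)|. Computing x^15 mod 21 for each x (by repeated squaring, reducing mod 21 at every step), the values ψ(0), ψ(1), …, ψ(20) are: 0, 1, 8, 6, 1, 20, 6, 7, 8, 15, 13, 8, 6, 13, 14, 15, 1, 20, 15, 13, 20.
The distinct values are {0, 1, 6, 7, 8, 13, 14, 15, 20}; there are 9 of them.

9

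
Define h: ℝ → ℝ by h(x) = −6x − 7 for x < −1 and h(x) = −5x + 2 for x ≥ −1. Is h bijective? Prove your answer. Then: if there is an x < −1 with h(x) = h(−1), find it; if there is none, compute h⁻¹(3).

Both pieces are strictly decreasing (slopes −6 and −5), so each is injective on its own interval.
The left piece maps (−∞, −1) onto (−1, ∞); the right piece maps [−1, ∞) onto (−∞, 7].
These images overlap. In particular h(−1) = 7 (right piece), and solving −6x − 7 = 7 on the left piece gives x = −7/3 < −1.
So h(−7/3) = h(−1) with −7/3 ≠ −1, and h is not injective, hence not bijective. This x = −7/3 is the requested value below −1.

-7/3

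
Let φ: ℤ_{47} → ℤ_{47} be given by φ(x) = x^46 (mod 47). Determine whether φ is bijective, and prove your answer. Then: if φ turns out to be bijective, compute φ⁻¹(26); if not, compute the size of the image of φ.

2

φ(1) = 1^46 = 1.
φ(2): Repeated squaring mod 47: 2^1 ≡ 2, 2^2 ≡ 2² = 4, 2^4 ≡ 4² = 16, 2^8 ≡ 16² = 256 ≡ 21, 2^16 ≡ 21² = 441 ≡ 18, 2^32 ≡ 18² = 324 ≡ 42. Since 46 = 32 + 8 + 4 + 2, 2^46 ≡ 42·21·16·4: 42·21 = 882 ≡ 36, then 36·16 = 576 ≡ 12, then 12·4 = 48 ≡ 1. So 2^46 ≡ 1 (mod 47).
So φ(1) = φ(2) = 1 while 1 ≠ 2, thus φ is not injective, hence not bijective.
Since φ is not bijective, we determine |image(φ)|. Computing x^46 mod 47 for each x (by repeated squaring, reducing mod 47 at every step), the values φ(0), φ(1), …, φ(46) are: 0, 1, 1, 1, 1, 1, 1, 1, 1, 1, 1, 1, 1, 1, 1, 1, 1, 1, 1, 1, 1, 1, 1, 1, 1, 1, 1, 1, 1, 1, 1, 1, 1, 1, 1, 1, 1, 1, 1, 1, 1, 1, 1, 1, 1, 1, 1.
The distinct values are {0, 1}; there are 2 of them.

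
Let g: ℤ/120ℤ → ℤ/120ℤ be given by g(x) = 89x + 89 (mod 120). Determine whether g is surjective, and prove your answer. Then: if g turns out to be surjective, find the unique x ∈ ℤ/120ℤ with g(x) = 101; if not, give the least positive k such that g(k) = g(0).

108

Since gcd(89, 120) = 1, 89 is invertible modulo 120. Euclid's algorithm: 120 = 1·89 + 31, 89 = 2·31 + 27, 31 = 1·27 + 4, 27 = 6·4 + 3, 4 = 1·3 + 1; back-substituting gives 1 = 89·89 − 66·120, so 89⁻¹ ≡ 89 (mod 120).
Then y ↦ 89(y − 89) is a two-sided inverse to g, so every y ∈ ℤ/120ℤ has a preimage.
Hence g is surjective.
Since g is surjective, we find g⁻¹(101): we need 89x ≡ 101 − 89 ≡ 12 (mod 120). Using 89⁻¹ = 89: x ≡ 89·12 = 1068 = 8·120 + 108, so x = 108.
Check: g(108) = 89·108 + 89 = 9701 = 80·120 + 101 ≡ 101 (mod 120).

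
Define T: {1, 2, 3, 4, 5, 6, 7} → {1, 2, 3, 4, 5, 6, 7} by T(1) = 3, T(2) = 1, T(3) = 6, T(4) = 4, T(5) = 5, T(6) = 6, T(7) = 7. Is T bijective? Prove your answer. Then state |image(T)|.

T(3) = 6 = T(6) with 3 ≠ 6, so T is not injective, hence not bijective.
The image of T is {1, 3, 4, 5, 6, 7}, which has 6 elements.

6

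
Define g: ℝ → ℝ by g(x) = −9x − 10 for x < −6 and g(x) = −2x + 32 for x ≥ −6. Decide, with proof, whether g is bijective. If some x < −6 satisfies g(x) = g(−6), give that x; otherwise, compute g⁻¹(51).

-61/9

Both pieces are strictly decreasing (slopes −9 and −2), so each is injective on its own interval.
The left piece maps (−∞, −6) onto (44, ∞); the right piece maps [−6, ∞) onto (−∞, 44].
Since 44 = 44, the images partition ℝ: g is injective and surjective, hence bijective.
Because the two images are disjoint, no x < −6 has g(x) = g(−6), so we compute g⁻¹(51): 51 lies in (44, ∞), so solve −9x − 10 = 51: x = (51 + 10)/(−9) = −61/9.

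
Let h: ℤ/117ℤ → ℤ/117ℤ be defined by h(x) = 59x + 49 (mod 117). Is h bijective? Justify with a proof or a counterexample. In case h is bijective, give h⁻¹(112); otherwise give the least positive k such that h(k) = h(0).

Recall: h is injective if h(x_1) = h(x_2) implies x_1 = x_2.
If h(x_1) = h(x_2), then 59x_1 ≡ 59x_2 (mod 117). Because gcd(59, 117) = 1, we may cancel 59 to get x_1 ≡ x_2 (mod 117).
We now compute 59⁻¹ mod 117 explicitly. Euclid's algorithm: 117 = 1·59 + 58, 59 = 1·58 + 1; back-substituting gives 1 = 2·59 − 1·117, so 59⁻¹ ≡ 2 (mod 117).
For any y ∈ ℤ/117ℤ, x = 2(y − 49) mod 117 satisfies h(x) = 59·2(y − 49) + 49 ≡ y (since 59·2 ≡ 1 mod 117). So every y has a preimage.
Thus h is bijective.
Since h is bijective, we compute h⁻¹(112): solve 59x + 49 ≡ 112 (mod 117), i.e. 59x ≡ 63 (mod 117).
Multiplying by 59⁻¹ = 2 gives x ≡ 2·63 = 126 = 1·117 + 9 ≡ 9 (mod 117).
Check: h(9) = 59·9 + 49 = 580 = 4·117 + 112 ≡ 112 (mod 117).

9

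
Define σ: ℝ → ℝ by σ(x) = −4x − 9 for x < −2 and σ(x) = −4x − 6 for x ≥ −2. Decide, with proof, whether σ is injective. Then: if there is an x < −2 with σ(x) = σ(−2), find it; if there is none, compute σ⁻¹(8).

Both pieces are strictly decreasing (slopes −4 and −4), so each is injective on its own interval.
The left piece maps (−∞, −2) onto (−1, ∞); the right piece maps [−2, ∞) onto (−∞, 2].
These images overlap. In particular σ(−2) = 2 (right piece), and solving −4x − 9 = 2 on the left piece gives x = −11/4 < −2.
So σ(−11/4) = σ(−2) with −11/4 ≠ −2, and σ is not injective. This x = −11/4 is the requested value below −2.

-11/4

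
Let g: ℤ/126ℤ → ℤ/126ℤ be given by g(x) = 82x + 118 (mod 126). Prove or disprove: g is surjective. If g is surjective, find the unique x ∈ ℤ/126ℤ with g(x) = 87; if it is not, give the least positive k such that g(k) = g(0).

Since gcd(82, 126) = 2, we have 82x ≡ 0 (mod 2) for all x, so g(x) ≡ 0 (mod 2).
But 1 ≢ 0 (mod 2), so 1 ∈ ℤ/126ℤ has no preimage. So g is not surjective.
Since g is not surjective, we find the least positive k with g(k) = g(0): this means 82k ≡ 0 (mod 126), i.e. 126 ∣ 82k. Since gcd(82, 126) = 2, dividing through by 2 this holds exactly when 63 ∣ 41k, and as gcd(41, 63) = 1, exactly when 63 ∣ k.
The smallest positive such k is 63.

63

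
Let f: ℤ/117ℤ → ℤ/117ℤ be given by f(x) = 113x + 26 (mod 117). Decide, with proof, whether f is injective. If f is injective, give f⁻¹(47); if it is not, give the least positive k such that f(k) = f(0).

If f(s) = f(t), then 113s ≡ 113t (mod 117). Because gcd(113, 117) = 1, we may cancel 113 to get s ≡ t (mod 117).
Hence f is injective.
We now compute 113⁻¹ mod 117 explicitly. Euclid's algorithm: 117 = 1·113 + 4, 113 = 28·4 + 1; back-substituting gives 1 = 29·113 − 28·117, so 113⁻¹ ≡ 29 (mod 117).
Since f is injective, we compute f⁻¹(47): solve 113x + 26 ≡ 47 (mod 117), i.e. 113x ≡ 21 (mod 117).
Multiplying by 113⁻¹ = 29 gives x ≡ 29·21 = 609 = 5·117 + 24 ≡ 24 (mod 117).
Check: f(24) = 113·24 + 26 = 2738 = 23·117 + 47 ≡ 47 (mod 117).

24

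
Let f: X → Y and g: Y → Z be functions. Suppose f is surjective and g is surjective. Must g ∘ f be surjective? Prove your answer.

surjective

Let c ∈ Z. Since g is surjective, there is b ∈ Y with g(b) = c. Since f is surjective, there is a ∈ X with f(a) = b.
Then (g ∘ f)(a) = g(b) = c. So g ∘ f is surjective.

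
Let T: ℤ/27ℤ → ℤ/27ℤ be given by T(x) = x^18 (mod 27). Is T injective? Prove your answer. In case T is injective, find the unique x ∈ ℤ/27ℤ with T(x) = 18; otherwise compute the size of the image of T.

T(1) = 1^18 = 1.
T(2): Repeated squaring mod 27: 2^1 ≡ 2, 2^2 ≡ 2² = 4, 2^4 ≡ 4² = 16, 2^8 ≡ 16² = 256 ≡ 13, 2^16 ≡ 13² = 169 ≡ 7. Since 18 = 16 + 2, 2^18 ≡ 7·4: 7·4 = 28 ≡ 1. So 2^18 ≡ 1 (mod 27).
So T(1) = T(2) = 1 while 1 ≠ 2, so T is not injective.
Since T is not injective, we determine |image(T)|. Computing x^18 mod 27 for each x (by repeated squaring, reducing mod 27 at every step), the values T(0), T(1), …, T(26) are: 0, 1, 1, 0, 1, 1, 0, 1, 1, 0, 1, 1, 0, 1, 1, 0, 1, 1, 0, 1, 1, 0, 1, 1, 0, 1, 1.
The distinct values are {0, 1}; there are 2 of them.

2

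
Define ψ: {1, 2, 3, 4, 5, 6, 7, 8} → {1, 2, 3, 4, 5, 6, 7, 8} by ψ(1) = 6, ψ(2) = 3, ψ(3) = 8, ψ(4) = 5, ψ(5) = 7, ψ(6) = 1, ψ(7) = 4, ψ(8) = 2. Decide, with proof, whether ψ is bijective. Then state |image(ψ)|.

The values 6, 3, 8, 5, 7, 1, 4, 2 are a permutation of {1, 2, 3, 4, 5, 6, 7, 8}: each element appears exactly once.
So ψ is injective and surjective, hence bijective.
The image of ψ is {1, 2, 3, 4, 5, 6, 7, 8}, which has 8 elements.

8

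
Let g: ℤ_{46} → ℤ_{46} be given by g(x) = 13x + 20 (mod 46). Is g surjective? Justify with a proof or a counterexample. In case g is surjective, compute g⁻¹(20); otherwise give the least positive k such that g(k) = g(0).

Since gcd(13, 46) = 1, 13 is invertible modulo 46. Euclid's algorithm: 46 = 3·13 + 7, 13 = 1·7 + 6, 7 = 1·6 + 1; back-substituting gives 1 = 39·13 − 11·46, so 13⁻¹ ≡ 39 (mod 46).
Then y ↦ 39(y − 20) is a two-sided inverse to g, so every y ∈ ℤ_{46} has a preimage.
Thus g is surjective.
Since g is surjective, we find g⁻¹(20): we need 13x ≡ 20 − 20 ≡ 0 (mod 46). Using 13⁻¹ = 39: x ≡ 39·0 = 0, so x = 0.
Check: g(0) = 13·0 + 20 = 20 ≡ 20 (mod 46).

0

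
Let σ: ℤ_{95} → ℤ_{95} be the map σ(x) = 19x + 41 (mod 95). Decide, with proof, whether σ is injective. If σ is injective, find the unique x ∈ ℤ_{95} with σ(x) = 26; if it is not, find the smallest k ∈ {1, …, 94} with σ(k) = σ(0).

5

By definition, injectivity means: for all s, t in the domain, σ(s) = σ(t) implies s = t.
We have gcd(19, 95) = 19 > 1. Taking s = 0 and t = 5: σ(0) = 41 and σ(5) = 19·5 + 41 = 136 ≡ 41 (mod 95).
So σ(0) = σ(5) while 0 ≠ 5, so σ is not injective.
Since σ is not injective, we find the least positive k with σ(k) = σ(0): this means 19k ≡ 0 (mod 95), i.e. 95 ∣ 19k. Since gcd(19, 95) = 19, dividing through by 19 this holds exactly when 5 ∣ k.
The smallest positive such k is 5.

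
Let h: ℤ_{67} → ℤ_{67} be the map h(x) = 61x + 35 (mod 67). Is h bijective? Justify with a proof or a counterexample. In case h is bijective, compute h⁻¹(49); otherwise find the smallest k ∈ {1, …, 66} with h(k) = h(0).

Suppose h(x_1) = h(x_2) in ℤ_{67}. Then 61x_1 + 35 ≡ 61x_2 + 35 (mod 67), therefore 61(x_1 − x_2) ≡ 0 (mod 67).
Since gcd(61, 67) = 1, 61 is invertible modulo 67, thus x_1 − x_2 ≡ 0 (mod 67), i.e. x_1 = x_2.
We now compute 61⁻¹ mod 67 explicitly. Euclid's algorithm: 67 = 1·61 + 6, 61 = 10·6 + 1; back-substituting gives 1 = 11·61 − 10·67, so 61⁻¹ ≡ 11 (mod 67).
For any y ∈ ℤ_{67}, x = 11(y − 35) mod 67 satisfies h(x) = 61·11(y − 35) + 35 ≡ y (since 61·11 ≡ 1 mod 67). So every y has a preimage.
Hence h is bijective.
Since h is bijective, we compute h⁻¹(49): solve 61x + 35 ≡ 49 (mod 67), i.e. 61x ≡ 14 (mod 67).
Multiplying by 61⁻¹ = 11 gives x ≡ 11·14 = 154 = 2·67 + 20 ≡ 20 (mod 67).
Check: h(20) = 61·20 + 35 = 1255 = 18·67 + 49 ≡ 49 (mod 67).

20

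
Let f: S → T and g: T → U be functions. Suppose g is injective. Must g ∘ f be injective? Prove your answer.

not injective

No. Take S = {0, 1}, T = U = {0, 1, 2}, f(0) = f(1) = 0, and g = identity (injective).
Then (g ∘ f)(0) = (g ∘ f)(1) = 0 with 0 ≠ 1, so g ∘ f is not injective.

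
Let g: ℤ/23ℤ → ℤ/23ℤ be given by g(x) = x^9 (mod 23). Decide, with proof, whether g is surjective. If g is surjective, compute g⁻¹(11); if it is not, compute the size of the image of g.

Since 23 is prime, the nonzero elements of ℤ/23ℤ form a cyclic group of order 22.
As gcd(9, 22) = 1, raising to the 9th power is a bijection on this group: if a^9 ≡ b^9 then (ab^{−1})^9 = 1, and the only element of order dividing gcd(9, 22) = 1 is 1, so a = b.
With g(0) = 0 this makes g injective on all of ℤ/23ℤ, hence bijective (finite equal-size domain and codomain). In particular g is surjective.
Since g is surjective, we find the preimage of 11. The inverse of x ↦ x^9 on (ℤ/23ℤ)^× is x ↦ x^5, because 9·5 = 45 = 2·22 + 1 ≡ 1 (mod 22) and x^{22} = 1 for x ≠ 0 (Fermat). So g⁻¹(11) = 11^5 mod 23.
Repeated squaring mod 23: 11^1 ≡ 11, 11^2 ≡ 11² = 121 ≡ 6, 11^4 ≡ 6² = 36 ≡ 13. Since 5 = 4 + 1, 11^5 ≡ 13·11: 13·11 = 143 ≡ 5. So 11^5 ≡ 5 (mod 23).
Hence g⁻¹(11) = 5.

5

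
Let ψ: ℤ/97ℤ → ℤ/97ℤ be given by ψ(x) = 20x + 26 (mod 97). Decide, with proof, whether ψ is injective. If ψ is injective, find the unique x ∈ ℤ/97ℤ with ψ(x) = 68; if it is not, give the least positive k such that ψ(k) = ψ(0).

If ψ(u) = ψ(v), then 20u ≡ 20v (mod 97). Because gcd(20, 97) = 1, we may cancel 20 to get u ≡ v (mod 97).
Thus ψ is injective.
We now compute 20⁻¹ mod 97 explicitly. Euclid's algorithm: 97 = 4·20 + 17, 20 = 1·17 + 3, 17 = 5·3 + 2, 3 = 1·2 + 1; back-substituting gives 1 = 34·20 − 7·97, so 20⁻¹ ≡ 34 (mod 97).
Since ψ is injective, we find ψ⁻¹(68): we need 20x ≡ 68 − 26 ≡ 42 (mod 97). Using 20⁻¹ = 34: x ≡ 34·42 = 1428 = 14·97 + 70, so x = 70.
Check: ψ(70) = 20·70 + 26 = 1426 = 14·97 + 68 ≡ 68 (mod 97).

70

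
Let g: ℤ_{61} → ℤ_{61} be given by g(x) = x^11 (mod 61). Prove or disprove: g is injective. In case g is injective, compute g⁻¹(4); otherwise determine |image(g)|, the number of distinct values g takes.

5

Since 61 is prime, the nonzero elements of ℤ_{61} form a cyclic group of order 60.
As gcd(11, 60) = 1, raising to the 11th power is a bijection on this group: if a^11 ≡ b^11 then (ab^{−1})^11 = 1, and the only element of order dividing gcd(11, 60) = 1 is 1, so a = b.
With g(0) = 0 this makes g injective on all of ℤ_{61}, hence bijective (finite equal-size domain and codomain). In particular g is injective.
Since g is injective, we find the preimage of 4. The inverse of x ↦ x^11 on (ℤ_{61})^× is x ↦ x^11, because 11·11 = 121 = 2·60 + 1 ≡ 1 (mod 60) and x^{60} = 1 for x ≠ 0 (Fermat). So g⁻¹(4) = 4^11 mod 61.
Repeated squaring mod 61: 4^1 ≡ 4, 4^2 ≡ 4² = 16, 4^4 ≡ 16² = 256 ≡ 12, 4^8 ≡ 12² = 144 ≡ 22. Since 11 = 8 + 2 + 1, 4^11 ≡ 22·16·4: 22·16 = 352 ≡ 47, then 47·4 = 188 ≡ 5. So 4^11 ≡ 5 (mod 61).
Hence g⁻¹(4) = 5.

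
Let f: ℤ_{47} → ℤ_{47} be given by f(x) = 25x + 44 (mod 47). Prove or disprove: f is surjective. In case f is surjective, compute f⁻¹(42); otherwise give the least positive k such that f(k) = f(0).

30

Since gcd(25, 47) = 1, 25 is invertible modulo 47. Euclid's algorithm: 47 = 1·25 + 22, 25 = 1·22 + 3, 22 = 7·3 + 1; back-substituting gives 1 = 32·25 − 17·47, so 25⁻¹ ≡ 32 (mod 47).
For any y ∈ ℤ_{47}, x = 32(y − 44) mod 47 satisfies f(x) = 25·32(y − 44) + 44 ≡ y (since 25·32 ≡ 1 mod 47). So every y has a preimage.
Therefore f is surjective.
Since f is surjective, we find f⁻¹(42): we need 25x ≡ 42 − 44 ≡ 45 (mod 47). Using 25⁻¹ = 32: x ≡ 32·45 = 1440 = 30·47 + 30, so x = 30.
Check: f(30) = 25·30 + 44 = 794 = 16·47 + 42 ≡ 42 (mod 47).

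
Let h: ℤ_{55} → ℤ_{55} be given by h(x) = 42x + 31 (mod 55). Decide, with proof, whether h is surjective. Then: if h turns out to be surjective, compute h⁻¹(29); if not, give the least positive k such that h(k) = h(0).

Recall that surjectivity means every element of the codomain has a preimage under h.
Since gcd(42, 55) = 1, 42 is invertible modulo 55. Euclid's algorithm: 55 = 1·42 + 13, 42 = 3·13 + 3, 13 = 4·3 + 1; back-substituting gives 1 = 38·42 − 29·55, so 42⁻¹ ≡ 38 (mod 55).
For any y ∈ ℤ_{55}, x = 38(y − 31) mod 55 satisfies h(x) = 42·38(y − 31) + 31 ≡ y (since 42·38 ≡ 1 mod 55). So every y has a preimage.
So h is surjective.
Since h is surjective, we find h⁻¹(29): we need 42x ≡ 29 − 31 ≡ 53 (mod 55). Using 42⁻¹ = 38: x ≡ 38·53 = 2014 = 36·55 + 34, so x = 34.
Check: h(34) = 42·34 + 31 = 1459 = 26·55 + 29 ≡ 29 (mod 55).

34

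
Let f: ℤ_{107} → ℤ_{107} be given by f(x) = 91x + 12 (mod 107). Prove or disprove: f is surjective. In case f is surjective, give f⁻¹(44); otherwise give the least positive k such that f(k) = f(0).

Since gcd(91, 107) = 1, 91 is invertible modulo 107. Euclid's algorithm: 107 = 1·91 + 16, 91 = 5·16 + 11, 16 = 1·11 + 5, 11 = 2·5 + 1; back-substituting gives 1 = 20·91 − 17·107, so 91⁻¹ ≡ 20 (mod 107).
Then y ↦ 20(y − 12) is a two-sided inverse to f, so every y ∈ ℤ_{107} has a preimage.
Therefore f is surjective.
Since f is surjective, we compute f⁻¹(44): solve 91x + 12 ≡ 44 (mod 107), i.e. 91x ≡ 32 (mod 107).
Multiplying by 91⁻¹ = 20 gives x ≡ 20·32 = 640 = 5·107 + 105 ≡ 105 (mod 107).
Check: f(105) = 91·105 + 12 = 9567 = 89·107 + 44 ≡ 44 (mod 107).

105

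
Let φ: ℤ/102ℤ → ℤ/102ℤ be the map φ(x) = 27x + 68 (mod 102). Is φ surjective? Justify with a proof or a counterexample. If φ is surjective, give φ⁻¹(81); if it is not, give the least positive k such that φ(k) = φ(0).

34

Since gcd(27, 102) = 3, we have 27x ≡ 0 (mod 3) for all x, so φ(x) ≡ 2 (mod 3).
But 0 ≢ 2 (mod 3), so 0 ∈ ℤ/102ℤ has no preimage. So φ is not surjective.
Since φ is not surjective, we find the least positive k with φ(k) = φ(0): this means 27k ≡ 0 (mod 102), i.e. 102 ∣ 27k. Since gcd(27, 102) = 3, dividing through by 3 this holds exactly when 34 ∣ 9k, and as gcd(9, 34) = 1, exactly when 34 ∣ k.
The smallest positive such k is 34.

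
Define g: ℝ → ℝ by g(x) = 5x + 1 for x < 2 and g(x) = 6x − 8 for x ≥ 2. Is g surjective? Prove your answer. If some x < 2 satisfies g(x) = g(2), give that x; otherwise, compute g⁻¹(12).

Both pieces are strictly increasing (slopes 5 and 6), so each is injective on its own interval.
The left piece maps (−∞, 2) onto (−∞, 11); the right piece maps [2, ∞) onto [4, ∞).
The union (−∞, 11) ∪ [4, ∞) covers ℝ, so g is surjective.
For the follow-up: the images overlap, so an x < 2 with g(x) = g(2) exists. g(2) = 4; solving 5x + 1 = 4 for x < 2 gives x = (4 − 1)/5 = 3/5.

3/5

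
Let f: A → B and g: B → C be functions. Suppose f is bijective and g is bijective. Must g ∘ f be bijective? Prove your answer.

bijective

Injectivity: if g(f(u)) = g(f(v)) then f(u) = f(v) (g injective) so u = v (f injective).
Surjectivity: for c ∈ C pick b with g(b) = c, then a with f(a) = b; then (g ∘ f)(a) = c.
So g ∘ f is bijective.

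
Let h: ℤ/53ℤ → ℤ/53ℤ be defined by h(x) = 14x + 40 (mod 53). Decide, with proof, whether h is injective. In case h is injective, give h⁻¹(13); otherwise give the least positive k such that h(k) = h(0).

17

Suppose h(s) = h(t) in ℤ/53ℤ. Then 14s + 40 ≡ 14t + 40 (mod 53), thus 14(s − t) ≡ 0 (mod 53).
Since gcd(14, 53) = 1, 14 is invertible modulo 53, thus s − t ≡ 0 (mod 53), i.e. s = t.
Hence h is injective.
We now compute 14⁻¹ mod 53 explicitly. Euclid's algorithm: 53 = 3·14 + 11, 14 = 1·11 + 3, 11 = 3·3 + 2, 3 = 1·2 + 1; back-substituting gives 1 = 19·14 − 5·53, so 14⁻¹ ≡ 19 (mod 53).
Since h is injective, we compute h⁻¹(13): solve 14x + 40 ≡ 13 (mod 53), i.e. 14x ≡ 26 (mod 53).
Multiplying by 14⁻¹ = 19 gives x ≡ 19·26 = 494 = 9·53 + 17 ≡ 17 (mod 53).
Check: h(17) = 14·17 + 40 = 278 = 5·53 + 13 ≡ 13 (mod 53).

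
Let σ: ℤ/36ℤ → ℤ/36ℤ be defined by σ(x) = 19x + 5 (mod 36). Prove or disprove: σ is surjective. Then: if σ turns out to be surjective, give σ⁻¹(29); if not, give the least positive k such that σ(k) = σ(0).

24

Since gcd(19, 36) = 1, 19 is invertible modulo 36. Euclid's algorithm: 36 = 1·19 + 17, 19 = 1·17 + 2, 17 = 8·2 + 1; back-substituting gives 1 = 19·19 − 10·36, so 19⁻¹ ≡ 19 (mod 36).
For any y ∈ ℤ/36ℤ, x = 19(y − 5) mod 36 satisfies σ(x) = 19·19(y − 5) + 5 ≡ y (since 19·19 ≡ 1 mod 36). So every y has a preimage.
Thus σ is surjective.
Since σ is surjective, we compute σ⁻¹(29): solve 19x + 5 ≡ 29 (mod 36), i.e. 19x ≡ 24 (mod 36).
Multiplying by 19⁻¹ = 19 gives x ≡ 19·24 = 456 = 12·36 + 24 ≡ 24 (mod 36).
Check: σ(24) = 19·24 + 5 = 461 = 12·36 + 29 ≡ 29 (mod 36).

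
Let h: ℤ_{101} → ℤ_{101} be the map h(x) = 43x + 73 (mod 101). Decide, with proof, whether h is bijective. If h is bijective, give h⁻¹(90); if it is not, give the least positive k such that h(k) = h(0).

92

By definition, h is injective when h(u) = h(v) forces u = v.
Suppose h(u) = h(v) in ℤ_{101}. Then 43u + 73 ≡ 43v + 73 (mod 101), thus 43(u − v) ≡ 0 (mod 101).
Since gcd(43, 101) = 1, 43 is invertible modulo 101, hence u − v ≡ 0 (mod 101), i.e. u = v.
We now compute 43⁻¹ mod 101 explicitly. Euclid's algorithm: 101 = 2·43 + 15, 43 = 2·15 + 13, 15 = 1·13 + 2, 13 = 6·2 + 1; back-substituting gives 1 = 47·43 − 20·101, so 43⁻¹ ≡ 47 (mod 101).
Then y ↦ 47(y − 73) is a two-sided inverse to h, so every y ∈ ℤ_{101} has a preimage.
Hence h is bijective.
Since h is bijective, we compute h⁻¹(90): solve 43x + 73 ≡ 90 (mod 101), i.e. 43x ≡ 17 (mod 101).
Multiplying by 43⁻¹ = 47 gives x ≡ 47·17 = 799 = 7·101 + 92 ≡ 92 (mod 101).
Check: h(92) = 43·92 + 73 = 4029 = 39·101 + 90 ≡ 90 (mod 101).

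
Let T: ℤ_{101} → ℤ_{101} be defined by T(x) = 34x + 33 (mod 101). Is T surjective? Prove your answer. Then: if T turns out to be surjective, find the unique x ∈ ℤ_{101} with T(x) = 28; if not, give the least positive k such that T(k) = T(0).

Since gcd(34, 101) = 1, 34 is invertible modulo 101. Euclid's algorithm: 101 = 2·34 + 33, 34 = 1·33 + 1; back-substituting gives 1 = 3·34 − 1·101, so 34⁻¹ ≡ 3 (mod 101).
Then y ↦ 3(y − 33) is a two-sided inverse to T, so every y ∈ ℤ_{101} has a preimage.
Thus T is surjective.
Since T is surjective, we compute T⁻¹(28): solve 34x + 33 ≡ 28 (mod 101), i.e. 34x ≡ 96 (mod 101).
Multiplying by 34⁻¹ = 3 gives x ≡ 3·96 = 288 = 2·101 + 86 ≡ 86 (mod 101).
Check: T(86) = 34·86 + 33 = 2957 = 29·101 + 28 ≡ 28 (mod 101).

86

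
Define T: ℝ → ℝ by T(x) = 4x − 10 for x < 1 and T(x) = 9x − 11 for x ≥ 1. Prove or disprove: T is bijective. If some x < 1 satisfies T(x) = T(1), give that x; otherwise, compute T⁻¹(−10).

0

Both pieces are strictly increasing (slopes 4 and 9), so each is injective on its own interval.
The left piece maps (−∞, 1) onto (−∞, −6); the right piece maps [1, ∞) onto [−2, ∞).
The images leave a gap (−6 has no preimage), so T is not surjective, hence not bijective.
Because the two images are disjoint, no x < 1 has T(x) = T(1), so we compute T⁻¹(−10): −10 lies in (−∞, −6), so solve 4x − 10 = −10: x = (−10 + 10)/4 = 0.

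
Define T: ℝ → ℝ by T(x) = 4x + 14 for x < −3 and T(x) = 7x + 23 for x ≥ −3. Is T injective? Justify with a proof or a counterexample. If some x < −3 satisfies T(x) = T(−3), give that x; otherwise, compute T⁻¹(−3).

Both pieces are strictly increasing (slopes 4 and 7), so each is injective on its own interval.
The left piece maps (−∞, −3) onto (−∞, 2); the right piece maps [−3, ∞) onto [2, ∞).
These images are disjoint, so no value is attained by both pieces. Therefore T is injective.
Because the two images are disjoint, no x < −3 has T(x) = T(−3), so we compute T⁻¹(−3): −3 lies in (−∞, 2), so solve 4x + 14 = −3: x = (−3 − 14)/4 = −17/4.

-17/4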